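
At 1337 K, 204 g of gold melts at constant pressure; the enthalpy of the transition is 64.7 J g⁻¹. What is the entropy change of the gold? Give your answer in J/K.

Heat absorbed by the substance: Q = mL = 204 × 64.7 = 13198.8 J.
At constant T, ΔS = Q_rev/T = 13198.8 / 1337 = 9.87 J/K.

ΔS = 9.87 J/K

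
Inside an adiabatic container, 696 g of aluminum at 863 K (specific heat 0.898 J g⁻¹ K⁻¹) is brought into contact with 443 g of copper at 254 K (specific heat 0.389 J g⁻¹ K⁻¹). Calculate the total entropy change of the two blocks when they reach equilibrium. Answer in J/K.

Energy balance: T_f = (m₁c₁T₁ + m₂c₂T₂)/(m₁c₁ + m₂c₂) = 731.38 K.
ΔS₁ = m₁c₁ ln(T_f/T₁) = 625.008 × ln(731.38/863) = -103.43 J/K.
ΔS₂ = m₂c₂ ln(T_f/T₂) = 172.327 × ln(731.38/254) = 182.25 J/K.
ΔS_total = -103.43 + 182.25 = 78.8 J/K.

ΔS_total = 78.8 J/K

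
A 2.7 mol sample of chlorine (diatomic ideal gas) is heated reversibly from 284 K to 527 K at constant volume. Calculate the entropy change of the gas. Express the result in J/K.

ΔS = 34.7 J/K

At constant volume, ΔS = nC_V ln(T₂/T₁) with C_V = 5R/2 = 20.79 J mol⁻¹ K⁻¹.
ΔS = 2.7 × 20.79 × ln(527/284) = 34.7 J/K.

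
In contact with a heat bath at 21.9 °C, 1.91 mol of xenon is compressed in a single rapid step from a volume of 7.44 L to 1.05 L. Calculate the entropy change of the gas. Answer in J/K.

ΔS_gas = -31.1 J/K

Entropy is a state function, so ΔS_gas depends only on the end states.
For an isothermal ideal gas ΔS_gas = nR ln(V₂/V₁) = 1.91 × 8.314 × ln(1.05/7.44) = -31.1 J/K.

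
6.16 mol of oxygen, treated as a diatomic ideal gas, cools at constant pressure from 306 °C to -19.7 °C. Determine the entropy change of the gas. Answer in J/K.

In kelvin: T₁ = 579.15 K, T₂ = 253.45 K. At constant pressure, ΔS = nC_p ln(T₂/T₁) with C_p = 7R/2 = 29.1 J mol⁻¹ K⁻¹.
ΔS = 6.16 × 29.1 × ln(253.45/579.15) = -148 J/K.

ΔS = -148 J/K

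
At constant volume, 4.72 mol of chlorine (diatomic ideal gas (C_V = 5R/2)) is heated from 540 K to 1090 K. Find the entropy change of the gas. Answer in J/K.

At constant volume, ΔS = nC_V ln(T₂/T₁) with C_V = 5R/2 = 20.79 J mol⁻¹ K⁻¹.
ΔS = 4.72 × 20.79 × ln(1090/540) = 68.9 J/K.

ΔS = 68.9 J/K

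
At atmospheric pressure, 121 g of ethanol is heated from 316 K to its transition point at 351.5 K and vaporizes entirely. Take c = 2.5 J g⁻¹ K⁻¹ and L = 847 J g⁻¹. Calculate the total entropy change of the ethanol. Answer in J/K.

Warming step: ΔS₁ = m c ln(T_tr/T_i) = 121 × 2.5 × ln(351.5/316) = 32.21 J/K.
Phase change: ΔS₂ = +mL/T_tr = 121 × 847 / 351.5 = 291.6 J/K.
ΔS_total = (32.21) + (291.6) = 324 J/K.

ΔS = 324 J/K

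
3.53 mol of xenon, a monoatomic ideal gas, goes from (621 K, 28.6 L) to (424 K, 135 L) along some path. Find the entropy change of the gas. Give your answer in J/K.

ΔS = 28.7 J/K

Entropy is a state function: ΔS = nC_V ln(T₂/T₁) + nR ln(V₂/V₁), with C_V = 3R/2 = 12.47 J mol⁻¹ K⁻¹ for a monoatomic ideal gas.
ΔS = 3.53 × [12.47 × ln(424/621) + 8.314 × ln(135/28.6)] = 28.7 J/K.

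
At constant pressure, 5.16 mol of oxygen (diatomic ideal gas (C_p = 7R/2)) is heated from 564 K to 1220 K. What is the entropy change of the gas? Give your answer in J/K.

ΔS = 116 J/K

At constant pressure, ΔS = nC_p ln(T₂/T₁) with C_p = 7R/2 = 29.1 J mol⁻¹ K⁻¹.
ΔS = 5.16 × 29.1 × ln(1220/564) = 116 J/K.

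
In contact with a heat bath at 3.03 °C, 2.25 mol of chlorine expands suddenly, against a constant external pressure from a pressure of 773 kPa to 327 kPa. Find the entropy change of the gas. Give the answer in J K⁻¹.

Entropy is a state function, so ΔS_gas depends only on the end states.
For an isothermal ideal gas ΔS_gas = nR ln(P₁/P₂) = 2.25 × 8.314 × ln(773/327) = 16.1 J/K.

ΔS_gas = 16.1 J/K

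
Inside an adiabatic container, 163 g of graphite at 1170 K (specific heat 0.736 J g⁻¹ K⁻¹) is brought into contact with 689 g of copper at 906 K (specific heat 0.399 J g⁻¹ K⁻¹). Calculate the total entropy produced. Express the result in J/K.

ΔS_total = 2.82 J/K

Energy balance: T_f = (m₁c₁T₁ + m₂c₂T₂)/(m₁c₁ + m₂c₂) = 986.21 K.
ΔS₁ = m₁c₁ ln(T_f/T₁) = 119.968 × ln(986.21/1170) = -20.5 J/K.
ΔS₂ = m₂c₂ ln(T_f/T₂) = 274.911 × ln(986.21/906) = 23.32 J/K.
ΔS_total = -20.5 + 23.32 = 2.82 J/K.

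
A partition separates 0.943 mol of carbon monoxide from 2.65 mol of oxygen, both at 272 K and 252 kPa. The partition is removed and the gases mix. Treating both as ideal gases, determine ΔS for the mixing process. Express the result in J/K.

Mole fractions: x_A = 0.943/3.59 = 0.262, x_B = 0.738.
ΔS_mix = −R(n_A ln x_A + n_B ln x_B) = −8.314 × (0.943 ln 0.262 + 2.65 ln 0.738) = 17.2 J/K.

ΔS_mix = 17.2 J/K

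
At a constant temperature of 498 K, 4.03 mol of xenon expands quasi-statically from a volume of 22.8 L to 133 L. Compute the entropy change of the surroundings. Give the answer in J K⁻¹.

For an isothermal ideal gas ΔS_gas = nR ln(V₂/V₁) = 4.03 × 8.314 × ln(133/22.8) = 59.1 J/K.
The process is reversible, so ΔS_surr = −ΔS_gas = -59.1 J/K and ΔS_universe = 0.

ΔS_surr = -59.1 J/K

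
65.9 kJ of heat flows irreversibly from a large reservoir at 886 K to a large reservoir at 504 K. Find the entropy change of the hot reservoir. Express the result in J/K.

The hot reservoir loses heat Q, so ΔS_hot = −Q/T_H = −65900/886 = -74.4 J/K.

ΔS_hot = -74.4 J/K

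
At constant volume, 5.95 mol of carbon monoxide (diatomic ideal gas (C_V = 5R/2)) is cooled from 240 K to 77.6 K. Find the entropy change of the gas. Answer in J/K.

ΔS = -140 J/K

At constant volume, ΔS = nC_V ln(T₂/T₁) with C_V = 5R/2 = 20.79 J mol⁻¹ K⁻¹.
ΔS = 5.95 × 20.79 × ln(77.6/240) = -140 J/K.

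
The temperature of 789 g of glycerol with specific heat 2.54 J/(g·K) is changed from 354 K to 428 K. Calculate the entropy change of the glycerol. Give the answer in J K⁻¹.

ΔS = ∫dQ_rev/T = m c ln(T₂/T₁) = 789 × 2.54 × ln(428/354) = 380 J/K.

ΔS = 380 J/K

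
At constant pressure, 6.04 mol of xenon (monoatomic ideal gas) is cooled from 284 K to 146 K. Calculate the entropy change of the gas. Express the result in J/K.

At constant pressure, ΔS = nC_p ln(T₂/T₁) with C_p = 5R/2 = 20.79 J mol⁻¹ K⁻¹.
ΔS = 6.04 × 20.79 × ln(146/284) = -83.5 J/K.

ΔS = -83.5 J/K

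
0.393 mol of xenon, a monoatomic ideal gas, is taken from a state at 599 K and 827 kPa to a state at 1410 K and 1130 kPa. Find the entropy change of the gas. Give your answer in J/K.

ΔS = nC_p ln(T₂/T₁) − nR ln(P₂/P₁), with C_p = 5R/2 = 20.79 J mol⁻¹ K⁻¹ for a monoatomic ideal gas.
ΔS = 0.393 × [20.79 × ln(1410/599) − 8.314 × ln(1130/827)] = 5.97 J/K.

ΔS = 5.97 J/K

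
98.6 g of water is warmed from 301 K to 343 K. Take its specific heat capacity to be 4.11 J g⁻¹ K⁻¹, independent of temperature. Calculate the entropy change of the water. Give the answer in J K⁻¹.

ΔS = 52.9 J/K

ΔS = ∫dQ_rev/T = m c ln(T₂/T₁) = 98.6 × 4.11 × ln(343/301) = 52.9 J/K.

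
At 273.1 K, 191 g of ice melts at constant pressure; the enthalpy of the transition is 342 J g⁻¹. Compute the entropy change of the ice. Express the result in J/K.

Heat absorbed by the substance: Q = mL = 191 × 342 = 65322 J.
At constant T, ΔS = Q_rev/T = 65322 / 273.1 = 239 J/K.

ΔS = 239 J/K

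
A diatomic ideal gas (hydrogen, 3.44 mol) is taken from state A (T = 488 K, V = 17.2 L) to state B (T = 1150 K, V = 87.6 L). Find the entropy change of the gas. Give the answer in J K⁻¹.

Entropy is a state function: ΔS = nC_V ln(T₂/T₁) + nR ln(V₂/V₁), with C_V = 5R/2 = 20.79 J mol⁻¹ K⁻¹ for a diatomic ideal gas.
ΔS = 3.44 × [20.79 × ln(1150/488) + 8.314 × ln(87.6/17.2)] = 108 J/K.

ΔS = 108 J/K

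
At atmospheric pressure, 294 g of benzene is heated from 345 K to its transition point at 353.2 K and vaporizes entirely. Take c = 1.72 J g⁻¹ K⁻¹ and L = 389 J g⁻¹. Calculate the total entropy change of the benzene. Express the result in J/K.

Warming step: ΔS₁ = m c ln(T_tr/T_i) = 294 × 1.72 × ln(353.2/345) = 11.88 J/K.
Phase change: ΔS₂ = +mL/T_tr = 294 × 389 / 353.2 = 323.8 J/K.
ΔS_total = (11.88) + (323.8) = 336 J/K.

ΔS = 336 J/K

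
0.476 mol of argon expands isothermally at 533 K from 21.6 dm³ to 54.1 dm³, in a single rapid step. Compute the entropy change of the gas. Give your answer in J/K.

ΔS_gas = 3.63 J/K

Entropy is a state function, so ΔS_gas depends only on the end states.
For an isothermal ideal gas ΔS_gas = nR ln(V₂/V₁) = 0.476 × 8.314 × ln(54.1/21.6) = 3.63 J/K.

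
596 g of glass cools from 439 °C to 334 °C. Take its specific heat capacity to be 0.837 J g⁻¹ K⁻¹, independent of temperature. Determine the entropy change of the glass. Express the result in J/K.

In kelvin: T₁ = 712.15 K, T₂ = 607.15 K. ΔS = ∫dQ_rev/T = m c ln(T₂/T₁) = 596 × 0.837 × ln(607.15/712.15) = -79.6 J/K.

ΔS = -79.6 J/K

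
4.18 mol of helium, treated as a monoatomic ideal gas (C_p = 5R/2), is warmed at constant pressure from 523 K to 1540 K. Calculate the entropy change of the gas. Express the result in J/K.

At constant pressure, ΔS = nC_p ln(T₂/T₁) with C_p = 5R/2 = 20.79 J mol⁻¹ K⁻¹.
ΔS = 4.18 × 20.79 × ln(1540/523) = 93.8 J/K.

ΔS = 93.8 J/K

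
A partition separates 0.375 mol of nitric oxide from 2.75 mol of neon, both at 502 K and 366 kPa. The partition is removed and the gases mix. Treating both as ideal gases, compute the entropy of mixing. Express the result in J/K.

Mole fractions: x_A = 0.375/3.12 = 0.12, x_B = 0.88.
ΔS_mix = −R(n_A ln x_A + n_B ln x_B) = −8.314 × (0.375 ln 0.12 + 2.75 ln 0.88) = 9.53 J/K.

ΔS_mix = 9.53 J/K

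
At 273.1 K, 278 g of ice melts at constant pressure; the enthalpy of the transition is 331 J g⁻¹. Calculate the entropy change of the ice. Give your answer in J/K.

ΔS = 337 J/K

Heat absorbed by the substance: Q = mL = 278 × 331 = 92018 J.
At constant T, ΔS = Q_rev/T = 92018 / 273.1 = 337 J/K.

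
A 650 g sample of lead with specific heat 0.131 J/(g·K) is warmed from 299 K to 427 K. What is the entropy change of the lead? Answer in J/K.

ΔS = 30.3 J/K

ΔS = ∫dQ_rev/T = m c ln(T₂/T₁) = 650 × 0.131 × ln(427/299) = 30.3 J/K.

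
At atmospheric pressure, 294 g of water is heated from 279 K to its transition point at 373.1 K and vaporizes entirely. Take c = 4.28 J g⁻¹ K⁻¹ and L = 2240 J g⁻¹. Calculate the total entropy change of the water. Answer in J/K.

ΔS = 2130 J/K

Warming step: ΔS₁ = m c ln(T_tr/T_i) = 294 × 4.28 × ln(373.1/279) = 365.7 J/K.
Phase change: ΔS₂ = +mL/T_tr = 294 × 2240 / 373.1 = 1765 J/K.
ΔS_total = (365.7) + (1765) = 2130 J/K.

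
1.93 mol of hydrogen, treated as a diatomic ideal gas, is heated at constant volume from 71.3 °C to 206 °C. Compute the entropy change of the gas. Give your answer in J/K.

In kelvin: T₁ = 344.45 K, T₂ = 479.15 K. At constant volume, ΔS = nC_V ln(T₂/T₁) with C_V = 5R/2 = 20.79 J mol⁻¹ K⁻¹.
ΔS = 1.93 × 20.79 × ln(479.15/344.45) = 13.2 J/K.

ΔS = 13.2 J/K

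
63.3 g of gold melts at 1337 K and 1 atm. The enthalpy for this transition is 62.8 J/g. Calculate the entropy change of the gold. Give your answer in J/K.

ΔS = 2.97 J/K

Heat absorbed by the substance: Q = mL = 63.3 × 62.8 = 3975.24 J.
At constant T, ΔS = Q_rev/T = 3975.24 / 1337 = 2.97 J/K.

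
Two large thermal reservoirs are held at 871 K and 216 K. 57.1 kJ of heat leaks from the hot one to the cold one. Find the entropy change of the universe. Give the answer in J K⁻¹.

ΔS_total = 199 J/K

ΔS_hot = −Q/T_H = −57100/871 = -65.56 J/K and ΔS_cold = +Q/T_C = 57100/216 = 264.4 J/K.
ΔS_total = -65.56 + 264.4 = 199 J/K, positive as the second law requires.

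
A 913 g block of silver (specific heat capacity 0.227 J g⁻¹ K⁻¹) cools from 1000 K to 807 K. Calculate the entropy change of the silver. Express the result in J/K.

ΔS = ∫dQ_rev/T = m c ln(T₂/T₁) = 913 × 0.227 × ln(807/1000) = -44.4 J/K.

ΔS = -44.4 J/K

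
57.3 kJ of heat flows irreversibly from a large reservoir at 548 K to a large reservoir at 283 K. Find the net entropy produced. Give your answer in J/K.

ΔS_total = 97.9 J/K

ΔS_hot = −Q/T_H = −57300/548 = -104.6 J/K and ΔS_cold = +Q/T_C = 57300/283 = 202.5 J/K.
ΔS_total = -104.6 + 202.5 = 97.9 J/K, positive as the second law requires.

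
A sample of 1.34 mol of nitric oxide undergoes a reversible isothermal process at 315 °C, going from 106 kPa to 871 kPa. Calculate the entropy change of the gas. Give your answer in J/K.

For an isothermal ideal gas ΔS_gas = nR ln(P₁/P₂) = 1.34 × 8.314 × ln(106/871) = -23.5 J/K.

ΔS_gas = -23.5 J/K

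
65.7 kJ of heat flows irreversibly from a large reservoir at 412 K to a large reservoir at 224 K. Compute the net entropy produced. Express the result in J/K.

ΔS_total = 134 J/K

ΔS_hot = −Q/T_H = −65700/412 = -159.5 J/K and ΔS_cold = +Q/T_C = 65700/224 = 293.3 J/K.
ΔS_total = -159.5 + 293.3 = 134 J/K, positive as the second law requires.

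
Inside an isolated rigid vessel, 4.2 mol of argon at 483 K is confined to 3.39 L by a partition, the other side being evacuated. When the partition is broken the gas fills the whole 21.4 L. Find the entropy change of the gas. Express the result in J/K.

No heat is exchanged and no work is done, so the ideal-gas temperature stays constant.
Entropy is a state function; using a reversible isothermal path, ΔS_gas = nR ln(V₂/V₁) = 4.2 × 8.314 × ln(21.4/3.39) = 64.3 J/K.

ΔS_gas = 64.3 J/K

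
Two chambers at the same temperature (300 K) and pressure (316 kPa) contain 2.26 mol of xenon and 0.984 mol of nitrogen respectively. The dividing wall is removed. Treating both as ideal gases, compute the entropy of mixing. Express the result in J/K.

Mole fractions: x_A = 2.26/3.24 = 0.697, x_B = 0.303.
ΔS_mix = −R(n_A ln x_A + n_B ln x_B) = −8.314 × (2.26 ln 0.697 + 0.984 ln 0.303) = 16.6 J/K.

ΔS_mix = 16.6 J/K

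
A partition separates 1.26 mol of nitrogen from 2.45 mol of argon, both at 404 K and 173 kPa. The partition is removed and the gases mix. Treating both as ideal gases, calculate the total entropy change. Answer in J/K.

ΔS_mix = 19.8 J/K

Mole fractions: x_A = 1.26/3.71 = 0.34, x_B = 0.66.
ΔS_mix = −R(n_A ln x_A + n_B ln x_B) = −8.314 × (1.26 ln 0.34 + 2.45 ln 0.66) = 19.8 J/K.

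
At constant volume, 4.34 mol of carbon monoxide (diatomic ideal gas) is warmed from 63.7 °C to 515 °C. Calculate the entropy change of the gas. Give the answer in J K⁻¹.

ΔS = 76.7 J/K

In kelvin: T₁ = 336.85 K, T₂ = 788.15 K. At constant volume, ΔS = nC_V ln(T₂/T₁) with C_V = 5R/2 = 20.79 J mol⁻¹ K⁻¹.
ΔS = 4.34 × 20.79 × ln(788.15/336.85) = 76.7 J/K.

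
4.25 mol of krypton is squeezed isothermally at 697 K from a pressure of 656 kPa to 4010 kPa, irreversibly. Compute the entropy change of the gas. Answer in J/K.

Entropy is a state function, so ΔS_gas depends only on the end states.
For an isothermal ideal gas ΔS_gas = nR ln(P₁/P₂) = 4.25 × 8.314 × ln(656/4010) = -64 J/K.

ΔS_gas = -64 J/K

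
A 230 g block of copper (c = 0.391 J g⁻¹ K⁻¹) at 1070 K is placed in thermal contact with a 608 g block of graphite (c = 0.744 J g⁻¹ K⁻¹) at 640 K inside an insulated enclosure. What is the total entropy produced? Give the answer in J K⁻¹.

ΔS_total = 11.1 J/K

Energy balance: T_f = (m₁c₁T₁ + m₂c₂T₂)/(m₁c₁ + m₂c₂) = 711.31 K.
ΔS₁ = m₁c₁ ln(T_f/T₁) = 89.93 × ln(711.31/1070) = -36.72 J/K.
ΔS₂ = m₂c₂ ln(T_f/T₂) = 452.352 × ln(711.31/640) = 47.79 J/K.
ΔS_total = -36.72 + 47.79 = 11.1 J/K.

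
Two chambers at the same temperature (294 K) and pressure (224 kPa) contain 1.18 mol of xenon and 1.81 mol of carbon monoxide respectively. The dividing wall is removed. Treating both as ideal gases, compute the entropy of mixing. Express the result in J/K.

Mole fractions: x_A = 1.18/2.99 = 0.395, x_B = 0.605.
ΔS_mix = −R(n_A ln x_A + n_B ln x_B) = −8.314 × (1.18 ln 0.395 + 1.81 ln 0.605) = 16.7 J/K.

ΔS_mix = 16.7 J/K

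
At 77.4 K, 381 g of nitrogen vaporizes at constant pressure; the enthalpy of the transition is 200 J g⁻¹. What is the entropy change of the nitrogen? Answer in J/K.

Heat absorbed by the substance: Q = mL = 381 × 200 = 76200 J.
At constant T, ΔS = Q_rev/T = 76200 / 77.4 = 984 J/K.

ΔS = 984 J/K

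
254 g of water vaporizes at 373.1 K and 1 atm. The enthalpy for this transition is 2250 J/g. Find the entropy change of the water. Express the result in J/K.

Heat absorbed by the substance: Q = mL = 254 × 2250 = 571500 J.
At constant T, ΔS = Q_rev/T = 571500 / 373.1 = 1530 J/K.

ΔS = 1530 J/K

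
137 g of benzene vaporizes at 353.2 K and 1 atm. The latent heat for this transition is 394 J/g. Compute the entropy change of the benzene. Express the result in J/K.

Heat absorbed by the substance: Q = mL = 137 × 394 = 53978 J.
At constant T, ΔS = Q_rev/T = 53978 / 353.2 = 153 J/K.

ΔS = 153 J/K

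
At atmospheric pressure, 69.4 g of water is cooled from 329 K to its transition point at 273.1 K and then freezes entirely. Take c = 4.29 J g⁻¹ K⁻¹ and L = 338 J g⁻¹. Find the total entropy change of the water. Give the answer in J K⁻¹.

ΔS = -141 J/K

Cooling step: ΔS₁ = m c ln(T_tr/T_i) = 69.4 × 4.29 × ln(273.1/329) = -55.44 J/K.
Phase change: ΔS₂ = −mL/T_tr = −69.4 × 338 / 273.1 = -85.89 J/K.
ΔS_total = (-55.44) + (-85.89) = -141 J/K.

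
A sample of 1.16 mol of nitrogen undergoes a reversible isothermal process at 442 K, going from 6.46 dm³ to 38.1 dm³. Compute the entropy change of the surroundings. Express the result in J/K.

For an isothermal ideal gas ΔS_gas = nR ln(V₂/V₁) = 1.16 × 8.314 × ln(38.1/6.46) = 17.1 J/K.
The process is reversible, so ΔS_surr = −ΔS_gas = -17.1 J/K and ΔS_universe = 0.

ΔS_surr = -17.1 J/K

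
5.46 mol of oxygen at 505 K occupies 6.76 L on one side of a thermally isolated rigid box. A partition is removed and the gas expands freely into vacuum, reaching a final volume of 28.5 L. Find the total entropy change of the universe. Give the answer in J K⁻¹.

ΔS_universe = 65.3 J/K

For an ideal gas in free expansion Q = 0 and W = 0, so T is unchanged.
Entropy is a state function; using a reversible isothermal path, ΔS_gas = nR ln(V₂/V₁) = 5.46 × 8.314 × ln(28.5/6.76) = 65.3 J/K.
The insulated surroundings exchange no heat, so ΔS_surr = 0 and ΔS_universe = ΔS_gas.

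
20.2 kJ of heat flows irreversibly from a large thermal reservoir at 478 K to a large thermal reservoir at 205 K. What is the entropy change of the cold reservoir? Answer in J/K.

The cold reservoir gains heat Q, so ΔS_cold = +Q/T_C = 20200/205 = 98.5 J/K.

ΔS_cold = 98.5 J/K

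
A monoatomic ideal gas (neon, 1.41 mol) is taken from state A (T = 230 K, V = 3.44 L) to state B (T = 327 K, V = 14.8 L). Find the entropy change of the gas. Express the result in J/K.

Entropy is a state function: ΔS = nC_V ln(T₂/T₁) + nR ln(V₂/V₁), with C_V = 3R/2 = 12.47 J mol⁻¹ K⁻¹ for a monoatomic ideal gas.
ΔS = 1.41 × [12.47 × ln(327/230) + 8.314 × ln(14.8/3.44)] = 23.3 J/K.

ΔS = 23.3 J/K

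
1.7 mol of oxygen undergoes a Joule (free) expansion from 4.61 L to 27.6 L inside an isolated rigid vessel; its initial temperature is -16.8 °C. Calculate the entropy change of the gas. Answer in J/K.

ΔS_gas = 25.3 J/K

For an ideal gas in free expansion Q = 0 and W = 0, so T is unchanged.
Entropy is a state function; using a reversible isothermal path, ΔS_gas = nR ln(V₂/V₁) = 1.7 × 8.314 × ln(27.6/4.61) = 25.3 J/K.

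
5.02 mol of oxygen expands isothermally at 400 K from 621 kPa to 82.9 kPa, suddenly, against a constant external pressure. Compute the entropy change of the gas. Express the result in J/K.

Entropy is a state function, so ΔS_gas depends only on the end states.
For an isothermal ideal gas ΔS_gas = nR ln(P₁/P₂) = 5.02 × 8.314 × ln(621/82.9) = 84 J/K.

ΔS_gas = 84 J/K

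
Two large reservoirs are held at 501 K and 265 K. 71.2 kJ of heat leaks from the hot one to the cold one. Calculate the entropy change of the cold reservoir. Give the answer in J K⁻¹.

The cold reservoir gains heat Q, so ΔS_cold = +Q/T_C = 71200/265 = 269 J/K.

ΔS_cold = 269 J/K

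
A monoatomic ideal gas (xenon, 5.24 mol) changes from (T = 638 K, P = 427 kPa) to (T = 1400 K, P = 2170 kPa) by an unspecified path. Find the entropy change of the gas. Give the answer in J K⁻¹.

ΔS = nC_p ln(T₂/T₁) − nR ln(P₂/P₁), with C_p = 5R/2 = 20.79 J mol⁻¹ K⁻¹ for a monoatomic ideal gas.
ΔS = 5.24 × [20.79 × ln(1400/638) − 8.314 × ln(2170/427)] = 14.8 J/K.

ΔS = 14.8 J/K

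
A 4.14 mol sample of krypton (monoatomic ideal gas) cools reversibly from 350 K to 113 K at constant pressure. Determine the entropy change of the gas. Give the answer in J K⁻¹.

At constant pressure, ΔS = nC_p ln(T₂/T₁) with C_p = 5R/2 = 20.79 J mol⁻¹ K⁻¹.
ΔS = 4.14 × 20.79 × ln(113/350) = -97.3 J/K.

ΔS = -97.3 J/K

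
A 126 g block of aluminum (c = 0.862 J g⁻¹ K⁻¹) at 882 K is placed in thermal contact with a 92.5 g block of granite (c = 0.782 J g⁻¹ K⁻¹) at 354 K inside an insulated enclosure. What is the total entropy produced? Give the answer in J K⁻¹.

Energy balance: T_f = (m₁c₁T₁ + m₂c₂T₂)/(m₁c₁ + m₂c₂) = 670.93 K.
ΔS₁ = m₁c₁ ln(T_f/T₁) = 108.612 × ln(670.93/882) = -29.71 J/K.
ΔS₂ = m₂c₂ ln(T_f/T₂) = 72.335 × ln(670.93/354) = 46.25 J/K.
ΔS_total = -29.71 + 46.25 = 16.5 J/K.

ΔS_total = 16.5 J/K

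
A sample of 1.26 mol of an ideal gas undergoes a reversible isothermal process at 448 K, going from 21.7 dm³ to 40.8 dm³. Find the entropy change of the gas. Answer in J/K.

For an isothermal ideal gas ΔS_gas = nR ln(V₂/V₁) = 1.26 × 8.314 × ln(40.8/21.7) = 6.61 J/K.

ΔS_gas = 6.61 J/K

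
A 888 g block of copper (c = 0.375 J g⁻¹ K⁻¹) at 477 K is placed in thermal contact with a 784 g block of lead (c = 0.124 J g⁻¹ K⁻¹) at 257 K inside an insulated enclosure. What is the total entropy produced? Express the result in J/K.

ΔS_total = 12.8 J/K

Energy balance: T_f = (m₁c₁T₁ + m₂c₂T₂)/(m₁c₁ + m₂c₂) = 427.29 K.
ΔS₁ = m₁c₁ ln(T_f/T₁) = 333 × ln(427.29/477) = -36.65 J/K.
ΔS₂ = m₂c₂ ln(T_f/T₂) = 97.216 × ln(427.29/257) = 49.42 J/K.
ΔS_total = -36.65 + 49.42 = 12.8 J/K.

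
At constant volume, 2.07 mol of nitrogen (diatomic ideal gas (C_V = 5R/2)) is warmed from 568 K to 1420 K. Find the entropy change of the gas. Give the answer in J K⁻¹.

ΔS = 39.4 J/K

At constant volume, ΔS = nC_V ln(T₂/T₁) with C_V = 5R/2 = 20.79 J mol⁻¹ K⁻¹.
ΔS = 2.07 × 20.79 × ln(1420/568) = 39.4 J/K.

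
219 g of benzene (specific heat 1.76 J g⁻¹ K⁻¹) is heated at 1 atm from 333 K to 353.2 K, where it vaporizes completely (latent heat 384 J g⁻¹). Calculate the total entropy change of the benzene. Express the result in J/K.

ΔS = 261 J/K

Warming step: ΔS₁ = m c ln(T_tr/T_i) = 219 × 1.76 × ln(353.2/333) = 22.7 J/K.
Phase change: ΔS₂ = +mL/T_tr = 219 × 384 / 353.2 = 238.1 J/K.
ΔS_total = (22.7) + (238.1) = 261 J/K.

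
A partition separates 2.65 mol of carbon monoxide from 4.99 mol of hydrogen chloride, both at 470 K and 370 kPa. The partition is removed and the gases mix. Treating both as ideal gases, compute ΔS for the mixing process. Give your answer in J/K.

ΔS_mix = 41 J/K

Mole fractions: x_A = 2.65/7.64 = 0.347, x_B = 0.653.
ΔS_mix = −R(n_A ln x_A + n_B ln x_B) = −8.314 × (2.65 ln 0.347 + 4.99 ln 0.653) = 41 J/K.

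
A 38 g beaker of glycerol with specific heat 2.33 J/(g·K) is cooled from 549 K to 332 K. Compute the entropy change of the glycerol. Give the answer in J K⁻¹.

ΔS = -44.5 J/K

ΔS = ∫dQ_rev/T = m c ln(T₂/T₁) = 38 × 2.33 × ln(332/549) = -44.5 J/K.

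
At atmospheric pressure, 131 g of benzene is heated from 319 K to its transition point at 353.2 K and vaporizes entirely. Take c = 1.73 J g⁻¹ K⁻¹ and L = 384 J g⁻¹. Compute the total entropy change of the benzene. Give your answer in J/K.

ΔS = 166 J/K

Warming step: ΔS₁ = m c ln(T_tr/T_i) = 131 × 1.73 × ln(353.2/319) = 23.081 J/K.
Phase change: ΔS₂ = +mL/T_tr = 131 × 384 / 353.2 = 142.42 J/K.
ΔS_total = (23.081) + (142.42) = 166 J/K.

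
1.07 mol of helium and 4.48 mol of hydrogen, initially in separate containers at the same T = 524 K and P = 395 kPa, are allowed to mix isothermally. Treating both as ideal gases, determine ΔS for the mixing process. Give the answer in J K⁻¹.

ΔS_mix = 22.6 J/K

Mole fractions: x_A = 1.07/5.55 = 0.193, x_B = 0.807.
ΔS_mix = −R(n_A ln x_A + n_B ln x_B) = −8.314 × (1.07 ln 0.193 + 4.48 ln 0.807) = 22.6 J/K.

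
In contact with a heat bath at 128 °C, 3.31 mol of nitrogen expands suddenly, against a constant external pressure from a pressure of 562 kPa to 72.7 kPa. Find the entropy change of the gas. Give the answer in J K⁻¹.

ΔS_gas = 56.3 J/K

Entropy is a state function, so ΔS_gas depends only on the end states.
For an isothermal ideal gas ΔS_gas = nR ln(P₁/P₂) = 3.31 × 8.314 × ln(562/72.7) = 56.3 J/K.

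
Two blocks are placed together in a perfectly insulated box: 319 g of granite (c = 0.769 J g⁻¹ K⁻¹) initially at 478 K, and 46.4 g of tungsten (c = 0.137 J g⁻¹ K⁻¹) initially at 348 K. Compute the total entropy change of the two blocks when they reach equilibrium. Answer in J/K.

Energy balance: T_f = (m₁c₁T₁ + m₂c₂T₂)/(m₁c₁ + m₂c₂) = 474.72 K.
ΔS₁ = m₁c₁ ln(T_f/T₁) = 245.311 × ln(474.72/478) = -1.691 J/K.
ΔS₂ = m₂c₂ ln(T_f/T₂) = 6.3568 × ln(474.72/348) = 1.974 J/K.
ΔS_total = -1.691 + 1.974 = 0.283 J/K.

ΔS_total = 0.283 J/K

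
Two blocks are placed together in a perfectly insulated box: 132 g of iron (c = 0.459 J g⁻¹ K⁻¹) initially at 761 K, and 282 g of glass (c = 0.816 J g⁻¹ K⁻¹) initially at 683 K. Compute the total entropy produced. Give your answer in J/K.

ΔS_total = 0.286 J/K

Energy balance: T_f = (m₁c₁T₁ + m₂c₂T₂)/(m₁c₁ + m₂c₂) = 699.26 K.
ΔS₁ = m₁c₁ ln(T_f/T₁) = 60.588 × ln(699.26/761) = -5.127 J/K.
ΔS₂ = m₂c₂ ln(T_f/T₂) = 230.112 × ln(699.26/683) = 5.413 J/K.
ΔS_total = -5.127 + 5.413 = 0.286 J/K.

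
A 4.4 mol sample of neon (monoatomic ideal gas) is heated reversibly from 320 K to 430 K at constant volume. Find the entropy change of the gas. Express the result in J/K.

ΔS = 16.2 J/K

At constant volume, ΔS = nC_V ln(T₂/T₁) with C_V = 3R/2 = 12.47 J mol⁻¹ K⁻¹.
ΔS = 4.4 × 12.47 × ln(430/320) = 16.2 J/K.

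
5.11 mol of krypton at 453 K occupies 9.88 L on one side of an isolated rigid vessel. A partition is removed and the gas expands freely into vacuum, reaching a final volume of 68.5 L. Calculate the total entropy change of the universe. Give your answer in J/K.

For an ideal gas in free expansion Q = 0 and W = 0, so T is unchanged.
Entropy is a state function; using a reversible isothermal path, ΔS_gas = nR ln(V₂/V₁) = 5.11 × 8.314 × ln(68.5/9.88) = 82.3 J/K.
The insulated surroundings exchange no heat, so ΔS_surr = 0 and ΔS_universe = ΔS_gas.

ΔS_universe = 82.3 J/K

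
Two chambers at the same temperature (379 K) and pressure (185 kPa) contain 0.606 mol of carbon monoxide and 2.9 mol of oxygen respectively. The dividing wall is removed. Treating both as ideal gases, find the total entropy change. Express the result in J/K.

Mole fractions: x_A = 0.606/3.51 = 0.173, x_B = 0.827.
ΔS_mix = −R(n_A ln x_A + n_B ln x_B) = −8.314 × (0.606 ln 0.173 + 2.9 ln 0.827) = 13.4 J/K.

ΔS_mix = 13.4 J/K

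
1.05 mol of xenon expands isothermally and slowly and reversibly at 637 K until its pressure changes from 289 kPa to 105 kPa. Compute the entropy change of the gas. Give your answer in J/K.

For an isothermal ideal gas ΔS_gas = nR ln(P₁/P₂) = 1.05 × 8.314 × ln(289/105) = 8.84 J/K.

ΔS_gas = 8.84 J/K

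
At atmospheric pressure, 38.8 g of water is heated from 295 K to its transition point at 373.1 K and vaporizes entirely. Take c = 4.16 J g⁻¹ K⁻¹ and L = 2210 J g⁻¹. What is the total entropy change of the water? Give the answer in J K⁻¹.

Warming step: ΔS₁ = m c ln(T_tr/T_i) = 38.8 × 4.16 × ln(373.1/295) = 37.91 J/K.
Phase change: ΔS₂ = +mL/T_tr = 38.8 × 2210 / 373.1 = 229.8 J/K.
ΔS_total = (37.91) + (229.8) = 268 J/K.

ΔS = 268 J/K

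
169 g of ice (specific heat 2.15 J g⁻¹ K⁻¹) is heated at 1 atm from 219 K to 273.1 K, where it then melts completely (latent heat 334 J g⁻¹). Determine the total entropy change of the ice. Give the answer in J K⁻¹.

Warming step: ΔS₁ = m c ln(T_tr/T_i) = 169 × 2.15 × ln(273.1/219) = 80.22 J/K.
Phase change: ΔS₂ = +mL/T_tr = 169 × 334 / 273.1 = 206.7 J/K.
ΔS_total = (80.22) + (206.7) = 287 J/K.

ΔS = 287 J/K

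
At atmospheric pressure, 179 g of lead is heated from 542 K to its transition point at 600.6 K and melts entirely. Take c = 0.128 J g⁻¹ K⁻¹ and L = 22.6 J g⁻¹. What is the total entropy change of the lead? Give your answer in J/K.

Warming step: ΔS₁ = m c ln(T_tr/T_i) = 179 × 0.128 × ln(600.6/542) = 2.352 J/K.
Phase change: ΔS₂ = +mL/T_tr = 179 × 22.6 / 600.6 = 6.736 J/K.
ΔS_total = (2.352) + (6.736) = 9.09 J/K.

ΔS = 9.09 J/K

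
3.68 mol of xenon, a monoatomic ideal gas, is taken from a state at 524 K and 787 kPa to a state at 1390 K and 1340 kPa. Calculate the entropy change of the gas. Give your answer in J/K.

ΔS = 58.3 J/K

ΔS = nC_p ln(T₂/T₁) − nR ln(P₂/P₁), with C_p = 5R/2 = 20.79 J mol⁻¹ K⁻¹ for a monoatomic ideal gas.
ΔS = 3.68 × [20.79 × ln(1390/524) − 8.314 × ln(1340/787)] = 58.3 J/K.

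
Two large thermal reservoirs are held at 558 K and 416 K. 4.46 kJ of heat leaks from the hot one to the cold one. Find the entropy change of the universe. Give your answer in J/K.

ΔS_total = 2.73 J/K

ΔS_hot = −Q/T_H = −4460/558 = -7.993 J/K and ΔS_cold = +Q/T_C = 4460/416 = 10.72 J/K.
ΔS_total = -7.993 + 10.72 = 2.73 J/K, positive as the second law requires.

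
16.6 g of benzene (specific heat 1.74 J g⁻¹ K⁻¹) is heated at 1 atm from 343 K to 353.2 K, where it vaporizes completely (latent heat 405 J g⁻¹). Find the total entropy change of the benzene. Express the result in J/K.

Warming step: ΔS₁ = m c ln(T_tr/T_i) = 16.6 × 1.74 × ln(353.2/343) = 0.8464 J/K.
Phase change: ΔS₂ = +mL/T_tr = 16.6 × 405 / 353.2 = 19.03 J/K.
ΔS_total = (0.8464) + (19.03) = 19.9 J/K.

ΔS = 19.9 J/K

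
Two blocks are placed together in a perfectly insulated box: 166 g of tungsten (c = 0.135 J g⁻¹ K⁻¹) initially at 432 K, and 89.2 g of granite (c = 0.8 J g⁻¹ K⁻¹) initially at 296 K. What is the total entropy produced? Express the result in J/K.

ΔS_total = 1.3 J/K

Energy balance: T_f = (m₁c₁T₁ + m₂c₂T₂)/(m₁c₁ + m₂c₂) = 328.5 K.
ΔS₁ = m₁c₁ ln(T_f/T₁) = 22.41 × ln(328.5/432) = -6.138 J/K.
ΔS₂ = m₂c₂ ln(T_f/T₂) = 71.36 × ln(328.5/296) = 7.435 J/K.
ΔS_total = -6.138 + 7.435 = 1.3 J/K.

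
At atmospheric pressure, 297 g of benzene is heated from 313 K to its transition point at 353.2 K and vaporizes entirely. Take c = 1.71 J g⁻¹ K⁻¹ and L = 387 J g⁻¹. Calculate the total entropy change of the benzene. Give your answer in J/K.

Warming step: ΔS₁ = m c ln(T_tr/T_i) = 297 × 1.71 × ln(353.2/313) = 61.37 J/K.
Phase change: ΔS₂ = +mL/T_tr = 297 × 387 / 353.2 = 325.4 J/K.
ΔS_total = (61.37) + (325.4) = 387 J/K.

ΔS = 387 J/K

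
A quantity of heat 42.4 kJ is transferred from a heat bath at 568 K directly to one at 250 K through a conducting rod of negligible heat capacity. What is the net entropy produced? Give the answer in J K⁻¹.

ΔS_total = 95 J/K

ΔS_hot = −Q/T_H = −42400/568 = -74.648 J/K and ΔS_cold = +Q/T_C = 42400/250 = 169.6 J/K.
ΔS_total = -74.648 + 169.6 = 95 J/K, positive as the second law requires.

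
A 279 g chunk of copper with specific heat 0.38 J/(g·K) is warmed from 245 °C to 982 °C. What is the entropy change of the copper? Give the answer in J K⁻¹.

In kelvin: T₁ = 518.15 K, T₂ = 1255.15 K. ΔS = ∫dQ_rev/T = m c ln(T₂/T₁) = 279 × 0.38 × ln(1255.15/518.15) = 93.8 J/K.

ΔS = 93.8 J/K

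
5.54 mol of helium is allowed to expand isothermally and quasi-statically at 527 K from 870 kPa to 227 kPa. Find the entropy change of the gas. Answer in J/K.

For an isothermal ideal gas ΔS_gas = nR ln(P₁/P₂) = 5.54 × 8.314 × ln(870/227) = 61.9 J/K.

ΔS_gas = 61.9 J/K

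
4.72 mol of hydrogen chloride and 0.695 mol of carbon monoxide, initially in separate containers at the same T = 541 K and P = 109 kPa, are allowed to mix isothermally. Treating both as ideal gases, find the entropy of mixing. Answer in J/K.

Mole fractions: x_A = 4.72/5.42 = 0.872, x_B = 0.128.
ΔS_mix = −R(n_A ln x_A + n_B ln x_B) = −8.314 × (4.72 ln 0.872 + 0.695 ln 0.128) = 17.3 J/K.

ΔS_mix = 17.3 J/K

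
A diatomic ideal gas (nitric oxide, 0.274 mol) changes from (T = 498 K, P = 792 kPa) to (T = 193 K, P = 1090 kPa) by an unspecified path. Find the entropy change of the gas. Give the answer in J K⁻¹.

ΔS = nC_p ln(T₂/T₁) − nR ln(P₂/P₁), with C_p = 7R/2 = 29.1 J mol⁻¹ K⁻¹ for a diatomic ideal gas.
ΔS = 0.274 × [29.1 × ln(193/498) − 8.314 × ln(1090/792)] = -8.29 J/K.

ΔS = -8.29 J/K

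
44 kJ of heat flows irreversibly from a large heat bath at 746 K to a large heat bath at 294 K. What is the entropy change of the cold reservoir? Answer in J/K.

The cold reservoir gains heat Q, so ΔS_cold = +Q/T_C = 44000/294 = 150 J/K.

ΔS_cold = 150 J/K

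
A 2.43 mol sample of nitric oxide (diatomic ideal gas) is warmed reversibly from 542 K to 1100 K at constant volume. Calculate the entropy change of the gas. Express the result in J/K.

ΔS = 35.7 J/K

At constant volume, ΔS = nC_V ln(T₂/T₁) with C_V = 5R/2 = 20.79 J mol⁻¹ K⁻¹.
ΔS = 2.43 × 20.79 × ln(1100/542) = 35.7 J/K.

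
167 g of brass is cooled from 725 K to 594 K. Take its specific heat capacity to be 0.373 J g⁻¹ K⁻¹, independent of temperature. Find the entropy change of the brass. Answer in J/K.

ΔS = ∫dQ_rev/T = m c ln(T₂/T₁) = 167 × 0.373 × ln(594/725) = -12.4 J/K.

ΔS = -12.4 J/K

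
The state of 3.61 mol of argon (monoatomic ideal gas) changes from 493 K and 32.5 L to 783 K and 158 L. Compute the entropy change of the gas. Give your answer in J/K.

ΔS = 68.3 J/K

Entropy is a state function: ΔS = nC_V ln(T₂/T₁) + nR ln(V₂/V₁), with C_V = 3R/2 = 12.47 J mol⁻¹ K⁻¹ for a monoatomic ideal gas.
ΔS = 3.61 × [12.47 × ln(783/493) + 8.314 × ln(158/32.5)] = 68.3 J/K.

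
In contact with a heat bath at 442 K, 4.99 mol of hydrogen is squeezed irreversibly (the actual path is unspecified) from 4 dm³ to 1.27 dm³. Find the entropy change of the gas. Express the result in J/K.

ΔS_gas = -47.6 J/K

Entropy is a state function, so ΔS_gas depends only on the end states.
For an isothermal ideal gas ΔS_gas = nR ln(V₂/V₁) = 4.99 × 8.314 × ln(1.27/4) = -47.6 J/K.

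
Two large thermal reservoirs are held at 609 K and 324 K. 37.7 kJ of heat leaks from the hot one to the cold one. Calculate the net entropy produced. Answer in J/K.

ΔS_hot = −Q/T_H = −37700/609 = -61.9 J/K and ΔS_cold = +Q/T_C = 37700/324 = 116.4 J/K.
ΔS_total = -61.9 + 116.4 = 54.5 J/K, positive as the second law requires.

ΔS_total = 54.5 J/K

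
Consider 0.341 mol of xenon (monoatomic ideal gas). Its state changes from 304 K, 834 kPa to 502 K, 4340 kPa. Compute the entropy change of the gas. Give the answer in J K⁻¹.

ΔS = -1.12 J/K

ΔS = nC_p ln(T₂/T₁) − nR ln(P₂/P₁), with C_p = 5R/2 = 20.79 J mol⁻¹ K⁻¹ for a monoatomic ideal gas.
ΔS = 0.341 × [20.79 × ln(502/304) − 8.314 × ln(4340/834)] = -1.12 J/K.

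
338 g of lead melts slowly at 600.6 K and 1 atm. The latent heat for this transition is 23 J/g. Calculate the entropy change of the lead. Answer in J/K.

Heat absorbed by the substance: Q = mL = 338 × 23 = 7774 J.
At constant T, ΔS = Q_rev/T = 7774 / 600.6 = 12.9 J/K.

ΔS = 12.9 J/K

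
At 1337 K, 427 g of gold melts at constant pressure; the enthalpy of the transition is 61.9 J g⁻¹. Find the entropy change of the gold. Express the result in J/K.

ΔS = 19.8 J/K

Heat absorbed by the substance: Q = mL = 427 × 61.9 = 26431.3 J.
At constant T, ΔS = Q_rev/T = 26431.3 / 1337 = 19.8 J/K.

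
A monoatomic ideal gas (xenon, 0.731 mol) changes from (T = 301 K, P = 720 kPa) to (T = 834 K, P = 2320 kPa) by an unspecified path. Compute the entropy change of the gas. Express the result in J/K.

ΔS = nC_p ln(T₂/T₁) − nR ln(P₂/P₁), with C_p = 5R/2 = 20.79 J mol⁻¹ K⁻¹ for a monoatomic ideal gas.
ΔS = 0.731 × [20.79 × ln(834/301) − 8.314 × ln(2320/720)] = 8.37 J/K.

ΔS = 8.37 J/K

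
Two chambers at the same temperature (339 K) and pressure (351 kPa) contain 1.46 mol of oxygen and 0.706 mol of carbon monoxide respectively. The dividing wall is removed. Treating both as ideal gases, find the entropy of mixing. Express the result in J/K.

Mole fractions: x_A = 1.46/2.17 = 0.674, x_B = 0.326.
ΔS_mix = −R(n_A ln x_A + n_B ln x_B) = −8.314 × (1.46 ln 0.674 + 0.706 ln 0.326) = 11.4 J/K.

ΔS_mix = 11.4 J/K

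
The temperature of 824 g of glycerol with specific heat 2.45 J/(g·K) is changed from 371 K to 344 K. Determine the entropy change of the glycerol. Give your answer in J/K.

ΔS = -153 J/K

ΔS = ∫dQ_rev/T = m c ln(T₂/T₁) = 824 × 2.45 × ln(344/371) = -153 J/K.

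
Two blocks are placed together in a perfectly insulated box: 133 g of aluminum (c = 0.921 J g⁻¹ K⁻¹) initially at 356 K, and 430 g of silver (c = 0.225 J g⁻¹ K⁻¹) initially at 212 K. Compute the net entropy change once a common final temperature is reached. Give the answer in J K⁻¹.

ΔS_total = 7.04 J/K

Energy balance: T_f = (m₁c₁T₁ + m₂c₂T₂)/(m₁c₁ + m₂c₂) = 292.45 K.
ΔS₁ = m₁c₁ ln(T_f/T₁) = 122.493 × ln(292.45/356) = -24.085 J/K.
ΔS₂ = m₂c₂ ln(T_f/T₂) = 96.75 × ln(292.45/212) = 31.127 J/K.
ΔS_total = -24.085 + 31.127 = 7.04 J/K.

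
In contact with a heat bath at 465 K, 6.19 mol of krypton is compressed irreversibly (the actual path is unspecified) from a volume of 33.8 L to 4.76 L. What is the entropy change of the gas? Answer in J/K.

Entropy is a state function, so ΔS_gas depends only on the end states.
For an isothermal ideal gas ΔS_gas = nR ln(V₂/V₁) = 6.19 × 8.314 × ln(4.76/33.8) = -101 J/K.

ΔS_gas = -101 J/K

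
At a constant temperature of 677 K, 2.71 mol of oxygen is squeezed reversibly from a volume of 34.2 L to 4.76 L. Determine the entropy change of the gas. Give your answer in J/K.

ΔS_gas = -44.4 J/K

For an isothermal ideal gas ΔS_gas = nR ln(V₂/V₁) = 2.71 × 8.314 × ln(4.76/34.2) = -44.4 J/K.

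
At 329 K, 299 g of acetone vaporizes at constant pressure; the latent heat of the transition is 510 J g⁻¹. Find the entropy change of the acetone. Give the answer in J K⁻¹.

Heat absorbed by the substance: Q = mL = 299 × 510 = 152490 J.
At constant T, ΔS = Q_rev/T = 152490 / 329 = 463 J/K.

ΔS = 463 J/K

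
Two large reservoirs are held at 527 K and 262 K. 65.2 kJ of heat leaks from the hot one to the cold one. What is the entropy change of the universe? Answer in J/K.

ΔS_hot = −Q/T_H = −65200/527 = -123.7 J/K and ΔS_cold = +Q/T_C = 65200/262 = 248.9 J/K.
ΔS_total = -123.7 + 248.9 = 125 J/K, positive as the second law requires.

ΔS_total = 125 J/K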